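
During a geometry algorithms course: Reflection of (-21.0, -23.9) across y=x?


Reflection over y=x: (x,y) -> (y,x)
(-21, -23.9) -> (-23.9, -21)

(-23.9, -21)


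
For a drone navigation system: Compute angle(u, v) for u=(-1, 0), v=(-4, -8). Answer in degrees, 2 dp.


u.v = 4, |u| = sqrt(1) = 1, |v| = sqrt(80) = 8.9443
cos(theta) = u.v/(|u||v|) = 4/sqrt(80) = 0.447214
theta = acos(0.447214) = 63.43 degrees

63.43 degrees


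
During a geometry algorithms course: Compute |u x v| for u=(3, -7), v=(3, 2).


|u x v| = |3*2 - (-7)*3|
= |6 - (-21)| = 27

27


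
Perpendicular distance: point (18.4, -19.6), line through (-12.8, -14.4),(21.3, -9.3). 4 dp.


|cross product| = 336.44
|line direction| = sqrt(1188.82) = 34.4793
Distance = 336.44/sqrt(1188.82) = 9.7577

9.7577


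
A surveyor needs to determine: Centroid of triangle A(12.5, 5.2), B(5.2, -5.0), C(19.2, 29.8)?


Centroid = ((x_A+x_B+x_C)/3, (y_A+y_B+y_C)/3)
= ((12.5+5.2+19.2)/3, (5.2+(-5)+29.8)/3)
= (12.3, 10)

(12.3, 10)


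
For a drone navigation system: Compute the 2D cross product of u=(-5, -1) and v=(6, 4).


u x v = u_x*v_y - u_y*v_x = (-5)*4 - (-1)*6
= (-20) - (-6) = -14

-14


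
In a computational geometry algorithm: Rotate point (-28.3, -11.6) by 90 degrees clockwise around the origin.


90° CW: (x,y) -> (y, -x)
(-28.3,-11.6) -> (-11.6, 28.3)

(-11.6, 28.3)


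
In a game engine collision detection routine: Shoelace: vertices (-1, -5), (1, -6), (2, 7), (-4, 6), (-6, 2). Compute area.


Shoelace sum: ((-1)*(-6) - 1*(-5)) + (1*7 - 2*(-6)) + (2*6 - (-4)*7) + ((-4)*2 - (-6)*6) + ((-6)*(-5) - (-1)*2)
= 130
Area = |130|/2 = 65

65


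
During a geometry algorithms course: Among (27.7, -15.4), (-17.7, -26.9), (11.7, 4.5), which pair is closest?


d(P0,P1) = 46.8339, d(P0,P2) = 25.5345, d(P1,P2) = 43.0153
Closest: P0 and P2

Closest pair: (27.7, -15.4) and (11.7, 4.5), distance = 25.5345


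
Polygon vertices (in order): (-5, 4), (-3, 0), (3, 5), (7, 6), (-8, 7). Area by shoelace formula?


Shoelace sum: ((-5)*0 - (-3)*4) + ((-3)*5 - 3*0) + (3*6 - 7*5) + (7*7 - (-8)*6) + ((-8)*4 - (-5)*7)
= 80
Area = |80|/2 = 40

40


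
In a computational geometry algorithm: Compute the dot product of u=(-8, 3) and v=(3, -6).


u . v = u_x*v_x + u_y*v_y = (-8)*3 + 3*(-6)
= (-24) + (-18) = -42

-42


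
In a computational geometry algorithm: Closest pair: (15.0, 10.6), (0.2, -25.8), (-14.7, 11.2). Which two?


d(P0,P1) = 39.2938, d(P0,P2) = 29.7061, d(P1,P2) = 39.8875
Closest: P0 and P2

Closest pair: (15.0, 10.6) and (-14.7, 11.2), distance = 29.7061


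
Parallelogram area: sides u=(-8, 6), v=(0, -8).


|u x v| = |(-8)*(-8) - 6*0|
= |64 - 0| = 64

64


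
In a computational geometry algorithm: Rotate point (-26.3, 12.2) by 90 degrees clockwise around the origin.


90° CW: (x,y) -> (y, -x)
(-26.3,12.2) -> (12.2, 26.3)

(12.2, 26.3)


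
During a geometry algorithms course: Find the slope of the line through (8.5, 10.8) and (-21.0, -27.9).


slope = (y2-y1)/(x2-x1) = ((-27.9)-10.8)/((-21)-8.5) = (-38.7)/(-29.5) = 1.3119

1.3119


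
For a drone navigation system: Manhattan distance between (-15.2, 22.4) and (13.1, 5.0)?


|(-15.2)-13.1| + |22.4-5| = 28.3 + 17.4 = 45.7

45.7


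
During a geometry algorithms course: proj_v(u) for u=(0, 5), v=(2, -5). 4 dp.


u.v = -25, |v| = sqrt(29) = 5.3852
Scalar projection = u.v / |v| = -25 / sqrt(29) = -4.6424

-4.6424


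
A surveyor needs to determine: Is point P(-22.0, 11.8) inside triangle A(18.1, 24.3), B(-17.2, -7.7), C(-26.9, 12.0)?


Cross products: AB x AP = -841.95, BC x BP = -94.59, CA x CP = -69.27
All same sign? yes

Yes, inside


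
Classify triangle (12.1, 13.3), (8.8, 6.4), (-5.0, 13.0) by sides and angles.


Side lengths squared: AB^2=58.5, BC^2=234, CA^2=292.5
Sorted: [58.5, 234, 292.5]
By sides: Scalene, By angles: Right

Scalene, Right


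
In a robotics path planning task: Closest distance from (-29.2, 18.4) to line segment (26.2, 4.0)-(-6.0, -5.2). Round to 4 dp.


Project P onto AB: t = 1 (clamped to [0,1])
Closest point on segment: (-6, -5.2)
Distance: 33.0938

33.0938


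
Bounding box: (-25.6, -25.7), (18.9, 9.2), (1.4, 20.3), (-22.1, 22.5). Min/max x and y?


x range: [-25.6, 18.9]
y range: [-25.7, 22.5]
Bounding box: (-25.6,-25.7) to (18.9,22.5)

(-25.6,-25.7) to (18.9,22.5)


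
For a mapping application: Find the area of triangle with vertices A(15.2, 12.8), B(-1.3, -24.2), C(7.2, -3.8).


Area = |x_A(y_B-y_C) + x_B(y_C-y_A) + x_C(y_A-y_B)|/2
= |(-310.08) + 21.58 + 266.4|/2
= 22.1/2 = 11.05

11.05


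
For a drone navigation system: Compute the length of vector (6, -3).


|u| = sqrt(6^2 + (-3)^2) = sqrt(45) = 6.7082

6.7082


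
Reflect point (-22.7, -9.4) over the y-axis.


Reflection over y-axis: (x,y) -> (-x,y)
(-22.7, -9.4) -> (22.7, -9.4)

(22.7, -9.4)


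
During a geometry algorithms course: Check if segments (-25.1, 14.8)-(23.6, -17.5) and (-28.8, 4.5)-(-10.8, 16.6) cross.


Cross products: d1=140.63, d2=-1030.04, d3=-621.12, d4=549.55
d1*d2 < 0 and d3*d4 < 0? yes

Yes, they intersect


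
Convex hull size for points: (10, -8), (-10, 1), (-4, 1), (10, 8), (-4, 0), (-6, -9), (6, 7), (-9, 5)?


Convex hull vertices (CCW): (-10, 1), (-6, -9), (10, -8), (10, 8), (-9, 5)
Count = 5

5


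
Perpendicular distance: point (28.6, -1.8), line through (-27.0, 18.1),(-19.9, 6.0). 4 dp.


|cross product| = 531.47
|line direction| = sqrt(196.82) = 14.0293
Distance = 531.47/sqrt(196.82) = 37.883

37.883


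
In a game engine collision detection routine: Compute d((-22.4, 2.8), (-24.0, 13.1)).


dx=-1.6, dy=10.3
d^2 = (-1.6)^2 + 10.3^2 = 108.65
d = sqrt(108.65) = 10.4235

10.4235


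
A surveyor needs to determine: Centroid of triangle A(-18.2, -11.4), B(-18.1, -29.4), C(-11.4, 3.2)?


Centroid = ((x_A+x_B+x_C)/3, (y_A+y_B+y_C)/3)
= (((-18.2)+(-18.1)+(-11.4))/3, ((-11.4)+(-29.4)+3.2)/3)
= (-15.9, -12.5333)

(-15.9, -12.5333)


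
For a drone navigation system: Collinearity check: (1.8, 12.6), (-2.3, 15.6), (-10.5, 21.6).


Cross product: ((-2.3)-1.8)*(21.6-12.6) - (15.6-12.6)*((-10.5)-1.8)
= 0

Yes, collinear


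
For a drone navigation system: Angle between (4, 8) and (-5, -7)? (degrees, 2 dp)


u.v = -76, |u| = sqrt(80) = 8.9443, |v| = sqrt(74) = 8.6023
cos(theta) = u.v/(|u||v|) = -76/sqrt(5920) = -0.987763
theta = acos(-0.987763) = 171.03 degrees

171.03 degrees


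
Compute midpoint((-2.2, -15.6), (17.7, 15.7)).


M = (((-2.2)+17.7)/2, ((-15.6)+15.7)/2)
= (7.75, 0.05)

(7.75, 0.05)


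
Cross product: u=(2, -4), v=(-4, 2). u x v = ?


u x v = u_x*v_y - u_y*v_x = 2*2 - (-4)*(-4)
= 4 - 16 = -12

-12


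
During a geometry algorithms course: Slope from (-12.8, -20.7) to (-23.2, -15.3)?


slope = (y2-y1)/(x2-x1) = ((-15.3)-(-20.7))/((-23.2)-(-12.8)) = 5.4/(-10.4) = -0.5192

-0.5192


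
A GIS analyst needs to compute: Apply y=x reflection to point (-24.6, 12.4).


Reflection over y=x: (x,y) -> (y,x)
(-24.6, 12.4) -> (12.4, -24.6)

(12.4, -24.6)


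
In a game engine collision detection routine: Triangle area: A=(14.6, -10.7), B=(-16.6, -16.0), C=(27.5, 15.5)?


Area = |x_A(y_B-y_C) + x_B(y_C-y_A) + x_C(y_A-y_B)|/2
= |(-459.9) + (-434.92) + 145.75|/2
= 749.07/2 = 374.535

374.535


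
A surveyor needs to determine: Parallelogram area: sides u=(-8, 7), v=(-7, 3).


|u x v| = |(-8)*3 - 7*(-7)|
= |(-24) - (-49)| = 25

25


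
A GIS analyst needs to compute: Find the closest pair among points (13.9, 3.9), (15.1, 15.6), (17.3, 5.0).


d(P0,P1) = 11.7614, d(P0,P2) = 3.5735, d(P1,P2) = 10.8259
Closest: P0 and P2

Closest pair: (13.9, 3.9) and (17.3, 5.0), distance = 3.5735


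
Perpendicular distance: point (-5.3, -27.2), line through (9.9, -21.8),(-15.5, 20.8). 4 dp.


|cross product| = 784.68
|line direction| = sqrt(2459.92) = 49.5976
Distance = 784.68/sqrt(2459.92) = 15.8209

15.8209


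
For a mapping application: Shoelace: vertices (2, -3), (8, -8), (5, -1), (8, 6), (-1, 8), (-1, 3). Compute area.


Shoelace sum: (2*(-8) - 8*(-3)) + (8*(-1) - 5*(-8)) + (5*6 - 8*(-1)) + (8*8 - (-1)*6) + ((-1)*3 - (-1)*8) + ((-1)*(-3) - 2*3)
= 150
Area = |150|/2 = 75

75


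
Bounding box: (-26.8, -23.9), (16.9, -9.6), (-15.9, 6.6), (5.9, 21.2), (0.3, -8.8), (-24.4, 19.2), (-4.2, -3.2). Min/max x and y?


x range: [-26.8, 16.9]
y range: [-23.9, 21.2]
Bounding box: (-26.8,-23.9) to (16.9,21.2)

(-26.8,-23.9) to (16.9,21.2)


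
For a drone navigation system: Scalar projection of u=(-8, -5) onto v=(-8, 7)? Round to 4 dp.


u.v = 29, |v| = sqrt(113) = 10.6301
Scalar projection = u.v / |v| = 29 / sqrt(113) = 2.7281

2.7281


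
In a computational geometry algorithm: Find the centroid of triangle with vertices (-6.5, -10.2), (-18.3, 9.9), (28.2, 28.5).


Centroid = ((x_A+x_B+x_C)/3, (y_A+y_B+y_C)/3)
= (((-6.5)+(-18.3)+28.2)/3, ((-10.2)+9.9+28.5)/3)
= (1.1333, 9.4)

(1.1333, 9.4)


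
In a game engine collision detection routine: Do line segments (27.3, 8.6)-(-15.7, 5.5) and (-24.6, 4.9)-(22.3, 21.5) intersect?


Cross products: d1=-688.01, d2=-119.6, d3=-1.79, d4=-570.2
d1*d2 < 0 and d3*d4 < 0? no

No, they don't intersect


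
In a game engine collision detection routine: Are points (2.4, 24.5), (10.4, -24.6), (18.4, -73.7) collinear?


Cross product: (10.4-2.4)*((-73.7)-24.5) - ((-24.6)-24.5)*(18.4-2.4)
= 0

Yes, collinear


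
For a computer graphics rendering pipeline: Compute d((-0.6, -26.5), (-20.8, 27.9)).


dx=-20.2, dy=54.4
d^2 = (-20.2)^2 + 54.4^2 = 3367.4
d = sqrt(3367.4) = 58.0293

58.0293


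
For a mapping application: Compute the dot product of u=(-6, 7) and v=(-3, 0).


u . v = u_x*v_x + u_y*v_y = (-6)*(-3) + 7*0
= 18 + 0 = 18

18


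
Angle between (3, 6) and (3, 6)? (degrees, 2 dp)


u.v = 45, |u| = sqrt(45) = 6.7082, |v| = sqrt(45) = 6.7082
cos(theta) = u.v/(|u||v|) = 45/sqrt(2025) = 1
theta = acos(1) = 0 degrees

0 degrees


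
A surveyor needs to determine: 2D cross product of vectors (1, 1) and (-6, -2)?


u x v = u_x*v_y - u_y*v_x = 1*(-2) - 1*(-6)
= (-2) - (-6) = 4

4


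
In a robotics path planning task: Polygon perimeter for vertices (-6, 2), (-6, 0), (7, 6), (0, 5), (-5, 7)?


Sides: (-6, 2)->(-6, 0): sqrt(4) = 2, (-6, 0)->(7, 6): sqrt(205) = 14.317821, (7, 6)->(0, 5): sqrt(50) = 7.071068, (0, 5)->(-5, 7): sqrt(29) = 5.385165, (-5, 7)->(-6, 2): sqrt(26) = 5.09902
Sum = 33.873074
Perimeter = 33.8731

33.8731


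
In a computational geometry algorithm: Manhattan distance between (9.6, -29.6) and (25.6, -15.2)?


|9.6-25.6| + |(-29.6)-(-15.2)| = 16 + 14.4 = 30.4

30.4


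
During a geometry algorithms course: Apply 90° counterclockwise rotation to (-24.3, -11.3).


90° CCW: (x,y) -> (-y, x)
(-24.3,-11.3) -> (11.3, -24.3)

(11.3, -24.3)


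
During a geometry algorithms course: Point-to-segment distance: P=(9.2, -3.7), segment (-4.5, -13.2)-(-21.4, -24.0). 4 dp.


Project P onto AB: t = 0 (clamped to [0,1])
Closest point on segment: (-4.5, -13.2)
Distance: 16.6715

16.6715


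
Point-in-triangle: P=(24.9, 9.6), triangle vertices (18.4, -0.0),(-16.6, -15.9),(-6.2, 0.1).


Cross products: AB x AP = -232.65, BC x BP = -398.8, CA x CP = 236.81
All same sign? no

No, outside


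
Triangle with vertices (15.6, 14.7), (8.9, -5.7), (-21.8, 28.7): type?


Side lengths squared: AB^2=461.05, BC^2=2125.85, CA^2=1594.76
Sorted: [461.05, 1594.76, 2125.85]
By sides: Scalene, By angles: Obtuse

Scalene, Obtuse


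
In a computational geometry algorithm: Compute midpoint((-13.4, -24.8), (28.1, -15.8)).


M = (((-13.4)+28.1)/2, ((-24.8)+(-15.8))/2)
= (7.35, -20.3)

(7.35, -20.3)


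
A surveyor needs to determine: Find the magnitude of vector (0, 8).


|u| = sqrt(0^2 + 8^2) = sqrt(64) = 8

8


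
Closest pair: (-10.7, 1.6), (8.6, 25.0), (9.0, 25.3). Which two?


d(P0,P1) = 30.3323, d(P0,P2) = 30.8185, d(P1,P2) = 0.5
Closest: P1 and P2

Closest pair: (8.6, 25.0) and (9.0, 25.3), distance = 0.5


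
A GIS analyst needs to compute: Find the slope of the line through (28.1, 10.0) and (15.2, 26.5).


slope = (y2-y1)/(x2-x1) = (26.5-10)/(15.2-28.1) = 16.5/(-12.9) = -1.2791

-1.2791


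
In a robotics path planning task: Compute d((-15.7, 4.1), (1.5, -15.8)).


dx=17.2, dy=-19.9
d^2 = 17.2^2 + (-19.9)^2 = 691.85
d = sqrt(691.85) = 26.303

26.303


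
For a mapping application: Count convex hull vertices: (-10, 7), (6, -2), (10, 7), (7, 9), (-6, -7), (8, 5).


Convex hull vertices (CCW): (-10, 7), (-6, -7), (6, -2), (10, 7), (7, 9)
Count = 5

5


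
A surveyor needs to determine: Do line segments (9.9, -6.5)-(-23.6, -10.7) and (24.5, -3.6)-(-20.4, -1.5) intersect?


Cross products: d1=160.87, d2=419.8, d3=-35.83, d4=-294.76
d1*d2 < 0 and d3*d4 < 0? no

No, they don't intersect


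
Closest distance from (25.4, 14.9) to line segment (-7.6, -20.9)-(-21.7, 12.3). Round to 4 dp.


Project P onto AB: t = 0.5559 (clamped to [0,1])
Closest point on segment: (-15.4383, -2.444)
Distance: 44.3686

44.3686


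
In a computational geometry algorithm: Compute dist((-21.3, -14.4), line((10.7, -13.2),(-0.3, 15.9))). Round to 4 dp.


|cross product| = 944.4
|line direction| = sqrt(967.81) = 31.1096
Distance = 944.4/sqrt(967.81) = 30.3571

30.3571


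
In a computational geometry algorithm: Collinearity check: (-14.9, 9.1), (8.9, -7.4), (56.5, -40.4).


Cross product: (8.9-(-14.9))*((-40.4)-9.1) - ((-7.4)-9.1)*(56.5-(-14.9))
= 0

Yes, collinear


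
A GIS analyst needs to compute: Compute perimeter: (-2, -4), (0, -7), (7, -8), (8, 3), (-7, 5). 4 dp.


Sides: (-2, -4)->(0, -7): sqrt(13) = 3.605551, (0, -7)->(7, -8): sqrt(50) = 7.071068, (7, -8)->(8, 3): sqrt(122) = 11.045361, (8, 3)->(-7, 5): sqrt(229) = 15.132746, (-7, 5)->(-2, -4): sqrt(106) = 10.29563
Sum = 47.150356
Perimeter = 47.1504

47.1504


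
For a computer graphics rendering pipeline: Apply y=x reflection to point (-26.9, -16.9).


Reflection over y=x: (x,y) -> (y,x)
(-26.9, -16.9) -> (-16.9, -26.9)

(-16.9, -26.9)


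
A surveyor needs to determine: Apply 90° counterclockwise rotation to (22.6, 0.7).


90° CCW: (x,y) -> (-y, x)
(22.6,0.7) -> (-0.7, 22.6)

(-0.7, 22.6)


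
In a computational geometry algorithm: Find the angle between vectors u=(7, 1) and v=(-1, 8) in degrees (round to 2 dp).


u.v = 1, |u| = sqrt(50) = 7.0711, |v| = sqrt(65) = 8.0623
cos(theta) = u.v/(|u||v|) = 1/sqrt(3250) = 0.017541
theta = acos(0.017541) = 88.99 degrees

88.99 degrees


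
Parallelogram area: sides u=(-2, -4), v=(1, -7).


|u x v| = |(-2)*(-7) - (-4)*1|
= |14 - (-4)| = 18

18


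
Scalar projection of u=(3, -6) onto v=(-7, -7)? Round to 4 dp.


u.v = 21, |v| = sqrt(98) = 9.8995
Scalar projection = u.v / |v| = 21 / sqrt(98) = 2.1213

2.1213


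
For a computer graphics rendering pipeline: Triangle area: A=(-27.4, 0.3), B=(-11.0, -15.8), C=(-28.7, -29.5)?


Area = |x_A(y_B-y_C) + x_B(y_C-y_A) + x_C(y_A-y_B)|/2
= |(-375.38) + 327.8 + (-462.07)|/2
= 509.65/2 = 254.825

254.825


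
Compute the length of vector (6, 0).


|u| = sqrt(6^2 + 0^2) = sqrt(36) = 6

6


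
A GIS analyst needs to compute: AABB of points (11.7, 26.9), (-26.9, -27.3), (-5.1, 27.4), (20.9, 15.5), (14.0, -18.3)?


x range: [-26.9, 20.9]
y range: [-27.3, 27.4]
Bounding box: (-26.9,-27.3) to (20.9,27.4)

(-26.9,-27.3) to (20.9,27.4)


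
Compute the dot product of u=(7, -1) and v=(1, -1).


u . v = u_x*v_x + u_y*v_y = 7*1 + (-1)*(-1)
= 7 + 1 = 8

8


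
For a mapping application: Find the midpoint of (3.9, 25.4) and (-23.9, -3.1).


M = ((3.9+(-23.9))/2, (25.4+(-3.1))/2)
= (-10, 11.15)

(-10, 11.15)


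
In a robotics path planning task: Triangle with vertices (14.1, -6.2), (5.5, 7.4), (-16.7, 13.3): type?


Side lengths squared: AB^2=258.92, BC^2=527.65, CA^2=1328.89
Sorted: [258.92, 527.65, 1328.89]
By sides: Scalene, By angles: Obtuse

Scalene, Obtuse


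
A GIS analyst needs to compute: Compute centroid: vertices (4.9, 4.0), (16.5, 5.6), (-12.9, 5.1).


Centroid = ((x_A+x_B+x_C)/3, (y_A+y_B+y_C)/3)
= ((4.9+16.5+(-12.9))/3, (4+5.6+5.1)/3)
= (2.8333, 4.9)

(2.8333, 4.9)


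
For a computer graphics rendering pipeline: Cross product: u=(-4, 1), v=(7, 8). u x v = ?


u x v = u_x*v_y - u_y*v_x = (-4)*8 - 1*7
= (-32) - 7 = -39

-39


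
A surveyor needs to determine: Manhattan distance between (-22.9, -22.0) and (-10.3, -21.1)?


|(-22.9)-(-10.3)| + |(-22)-(-21.1)| = 12.6 + 0.9 = 13.5

13.5


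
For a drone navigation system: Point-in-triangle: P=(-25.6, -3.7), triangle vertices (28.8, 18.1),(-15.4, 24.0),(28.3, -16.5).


Cross products: AB x AP = 1284.52, BC x BP = -1623.59, CA x CP = 1871.34
All same sign? no

No, outside


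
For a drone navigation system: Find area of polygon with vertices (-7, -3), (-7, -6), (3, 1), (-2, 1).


Shoelace sum: ((-7)*(-6) - (-7)*(-3)) + ((-7)*1 - 3*(-6)) + (3*1 - (-2)*1) + ((-2)*(-3) - (-7)*1)
= 50
Area = |50|/2 = 25

25


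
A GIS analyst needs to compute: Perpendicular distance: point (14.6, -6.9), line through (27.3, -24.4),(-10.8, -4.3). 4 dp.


|cross product| = 411.48
|line direction| = sqrt(1855.62) = 43.0769
Distance = 411.48/sqrt(1855.62) = 9.5522

9.5522


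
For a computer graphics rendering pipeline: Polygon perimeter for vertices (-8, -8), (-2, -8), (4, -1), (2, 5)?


Sides: (-8, -8)->(-2, -8): sqrt(36) = 6, (-2, -8)->(4, -1): sqrt(85) = 9.219544, (4, -1)->(2, 5): sqrt(40) = 6.324555, (2, 5)->(-8, -8): sqrt(269) = 16.401219
Sum = 37.945318
Perimeter = 37.9453

37.9453


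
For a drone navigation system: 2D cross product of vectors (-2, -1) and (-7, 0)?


u x v = u_x*v_y - u_y*v_x = (-2)*0 - (-1)*(-7)
= 0 - 7 = -7

-7


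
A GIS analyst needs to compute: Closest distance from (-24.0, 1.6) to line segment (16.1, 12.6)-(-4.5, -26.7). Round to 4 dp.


Project P onto AB: t = 0.6391 (clamped to [0,1])
Closest point on segment: (2.9338, -12.518)
Distance: 30.4097

30.4097


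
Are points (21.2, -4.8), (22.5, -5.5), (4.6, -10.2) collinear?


Cross product: (22.5-21.2)*((-10.2)-(-4.8)) - ((-5.5)-(-4.8))*(4.6-21.2)
= -18.64

No, not collinear


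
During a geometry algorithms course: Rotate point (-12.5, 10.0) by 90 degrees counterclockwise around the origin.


90° CCW: (x,y) -> (-y, x)
(-12.5,10) -> (-10, -12.5)

(-10, -12.5)


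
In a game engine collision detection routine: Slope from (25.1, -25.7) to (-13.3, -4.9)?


slope = (y2-y1)/(x2-x1) = ((-4.9)-(-25.7))/((-13.3)-25.1) = 20.8/(-38.4) = -0.5417

-0.5417


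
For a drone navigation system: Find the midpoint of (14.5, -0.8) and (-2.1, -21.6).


M = ((14.5+(-2.1))/2, ((-0.8)+(-21.6))/2)
= (6.2, -11.2)

(6.2, -11.2)


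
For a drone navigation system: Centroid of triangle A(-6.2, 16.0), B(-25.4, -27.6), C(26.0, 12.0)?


Centroid = ((x_A+x_B+x_C)/3, (y_A+y_B+y_C)/3)
= (((-6.2)+(-25.4)+26)/3, (16+(-27.6)+12)/3)
= (-1.8667, 0.1333)

(-1.8667, 0.1333)


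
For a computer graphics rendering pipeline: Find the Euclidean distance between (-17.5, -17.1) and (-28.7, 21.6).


dx=-11.2, dy=38.7
d^2 = (-11.2)^2 + 38.7^2 = 1623.13
d = sqrt(1623.13) = 40.2881

40.2881


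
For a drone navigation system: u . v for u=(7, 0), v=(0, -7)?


u . v = u_x*v_x + u_y*v_y = 7*0 + 0*(-7)
= 0 + 0 = 0

0


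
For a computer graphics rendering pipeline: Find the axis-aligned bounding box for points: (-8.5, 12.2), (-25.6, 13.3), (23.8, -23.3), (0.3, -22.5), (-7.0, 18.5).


x range: [-25.6, 23.8]
y range: [-23.3, 18.5]
Bounding box: (-25.6,-23.3) to (23.8,18.5)

(-25.6,-23.3) to (23.8,18.5)


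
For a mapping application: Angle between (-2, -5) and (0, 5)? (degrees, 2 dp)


u.v = -25, |u| = sqrt(29) = 5.3852, |v| = sqrt(25) = 5
cos(theta) = u.v/(|u||v|) = -25/sqrt(725) = -0.928477
theta = acos(-0.928477) = 158.2 degrees

158.2 degrees


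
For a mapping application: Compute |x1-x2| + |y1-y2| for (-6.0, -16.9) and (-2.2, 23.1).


|(-6)-(-2.2)| + |(-16.9)-23.1| = 3.8 + 40 = 43.8

43.8


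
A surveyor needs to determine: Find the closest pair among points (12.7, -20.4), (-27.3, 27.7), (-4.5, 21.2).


d(P0,P1) = 62.5589, d(P0,P2) = 45.0156, d(P1,P2) = 23.7084
Closest: P1 and P2

Closest pair: (-27.3, 27.7) and (-4.5, 21.2), distance = 23.7084


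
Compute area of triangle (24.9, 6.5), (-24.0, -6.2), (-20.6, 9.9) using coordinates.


Area = |x_A(y_B-y_C) + x_B(y_C-y_A) + x_C(y_A-y_B)|/2
= |(-400.89) + (-81.6) + (-261.62)|/2
= 744.11/2 = 372.055

372.055


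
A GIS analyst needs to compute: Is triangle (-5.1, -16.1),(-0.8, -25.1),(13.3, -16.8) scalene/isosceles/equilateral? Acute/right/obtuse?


Side lengths squared: AB^2=99.49, BC^2=267.7, CA^2=339.05
Sorted: [99.49, 267.7, 339.05]
By sides: Scalene, By angles: Acute

Scalene, Acute


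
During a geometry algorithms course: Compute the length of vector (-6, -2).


|u| = sqrt((-6)^2 + (-2)^2) = sqrt(40) = 6.3246

6.3246


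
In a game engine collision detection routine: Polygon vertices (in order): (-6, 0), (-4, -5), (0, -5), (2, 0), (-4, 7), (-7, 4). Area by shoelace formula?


Shoelace sum: ((-6)*(-5) - (-4)*0) + ((-4)*(-5) - 0*(-5)) + (0*0 - 2*(-5)) + (2*7 - (-4)*0) + ((-4)*4 - (-7)*7) + ((-7)*0 - (-6)*4)
= 131
Area = |131|/2 = 65.5

65.5


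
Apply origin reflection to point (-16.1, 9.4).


Reflection over origin: (x,y) -> (-x,-y)
(-16.1, 9.4) -> (16.1, -9.4)

(16.1, -9.4)


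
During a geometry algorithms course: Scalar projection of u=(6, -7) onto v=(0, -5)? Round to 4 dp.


u.v = 35, |v| = sqrt(25) = 5
Scalar projection = u.v / |v| = 35 / sqrt(25) = 7

7


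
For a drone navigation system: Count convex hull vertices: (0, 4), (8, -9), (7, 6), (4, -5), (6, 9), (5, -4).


Convex hull vertices (CCW): (0, 4), (4, -5), (8, -9), (7, 6), (6, 9)
Count = 5

5


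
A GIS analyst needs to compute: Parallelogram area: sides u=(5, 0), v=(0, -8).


|u x v| = |5*(-8) - 0*0|
= |(-40) - 0| = 40

40


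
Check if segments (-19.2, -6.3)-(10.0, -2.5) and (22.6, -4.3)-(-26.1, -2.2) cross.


Cross products: d1=185.18, d2=-61.2, d3=-100.44, d4=145.94
d1*d2 < 0 and d3*d4 < 0? yes

Yes, they intersect


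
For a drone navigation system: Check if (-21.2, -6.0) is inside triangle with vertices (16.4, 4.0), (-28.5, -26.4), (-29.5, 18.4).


Cross products: AB x AP = -694.04, BC x BP = -347.44, CA x CP = -1000.44
All same sign? yes

Yes, inside


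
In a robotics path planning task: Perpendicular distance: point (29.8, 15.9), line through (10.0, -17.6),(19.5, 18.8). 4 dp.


|cross product| = 402.47
|line direction| = sqrt(1415.21) = 37.6193
Distance = 402.47/sqrt(1415.21) = 10.6985

10.6985


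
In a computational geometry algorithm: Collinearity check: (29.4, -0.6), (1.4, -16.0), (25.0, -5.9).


Cross product: (1.4-29.4)*((-5.9)-(-0.6)) - ((-16)-(-0.6))*(25-29.4)
= 80.64

No, not collinear


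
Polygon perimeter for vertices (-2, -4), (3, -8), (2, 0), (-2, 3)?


Sides: (-2, -4)->(3, -8): sqrt(41) = 6.403124, (3, -8)->(2, 0): sqrt(65) = 8.062258, (2, 0)->(-2, 3): sqrt(25) = 5, (-2, 3)->(-2, -4): sqrt(49) = 7
Sum = 26.465382
Perimeter = 26.4654

26.4654


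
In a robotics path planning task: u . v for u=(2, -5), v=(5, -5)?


u . v = u_x*v_x + u_y*v_y = 2*5 + (-5)*(-5)
= 10 + 25 = 35

35


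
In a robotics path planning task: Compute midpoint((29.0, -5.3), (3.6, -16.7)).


M = ((29+3.6)/2, ((-5.3)+(-16.7))/2)
= (16.3, -11)

(16.3, -11)


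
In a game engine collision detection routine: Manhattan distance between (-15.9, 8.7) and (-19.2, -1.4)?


|(-15.9)-(-19.2)| + |8.7-(-1.4)| = 3.3 + 10.1 = 13.4

13.4


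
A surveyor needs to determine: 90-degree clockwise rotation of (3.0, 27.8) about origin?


90° CW: (x,y) -> (y, -x)
(3,27.8) -> (27.8, -3)

(27.8, -3)


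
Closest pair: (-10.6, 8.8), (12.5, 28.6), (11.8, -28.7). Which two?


d(P0,P1) = 30.4245, d(P0,P2) = 43.6808, d(P1,P2) = 57.3043
Closest: P0 and P1

Closest pair: (-10.6, 8.8) and (12.5, 28.6), distance = 30.4245


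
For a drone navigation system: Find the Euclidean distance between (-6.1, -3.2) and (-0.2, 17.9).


dx=5.9, dy=21.1
d^2 = 5.9^2 + 21.1^2 = 480.02
d = sqrt(480.02) = 21.9094

21.9094


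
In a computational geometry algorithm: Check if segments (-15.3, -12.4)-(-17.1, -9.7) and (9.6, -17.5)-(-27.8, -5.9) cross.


Cross products: d1=98.1, d2=18, d3=-58.05, d4=22.05
d1*d2 < 0 and d3*d4 < 0? no

No, they don't intersect


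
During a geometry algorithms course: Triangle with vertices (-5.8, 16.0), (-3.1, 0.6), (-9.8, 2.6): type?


Side lengths squared: AB^2=244.45, BC^2=48.89, CA^2=195.56
Sorted: [48.89, 195.56, 244.45]
By sides: Scalene, By angles: Right

Scalene, Right


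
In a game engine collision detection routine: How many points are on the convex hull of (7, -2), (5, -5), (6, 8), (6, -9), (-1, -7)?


Convex hull vertices (CCW): (-1, -7), (6, -9), (7, -2), (6, 8)
Count = 4

4


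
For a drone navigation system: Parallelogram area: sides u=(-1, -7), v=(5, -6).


|u x v| = |(-1)*(-6) - (-7)*5|
= |6 - (-35)| = 41

41


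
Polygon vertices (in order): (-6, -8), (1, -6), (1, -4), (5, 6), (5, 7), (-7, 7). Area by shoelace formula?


Shoelace sum: ((-6)*(-6) - 1*(-8)) + (1*(-4) - 1*(-6)) + (1*6 - 5*(-4)) + (5*7 - 5*6) + (5*7 - (-7)*7) + ((-7)*(-8) - (-6)*7)
= 259
Area = |259|/2 = 129.5

129.5


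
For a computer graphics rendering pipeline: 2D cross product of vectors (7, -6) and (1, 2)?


u x v = u_x*v_y - u_y*v_x = 7*2 - (-6)*1
= 14 - (-6) = 20

20


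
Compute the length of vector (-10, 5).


|u| = sqrt((-10)^2 + 5^2) = sqrt(125) = 11.1803

11.1803


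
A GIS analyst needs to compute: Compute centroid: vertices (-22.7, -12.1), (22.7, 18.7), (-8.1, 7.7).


Centroid = ((x_A+x_B+x_C)/3, (y_A+y_B+y_C)/3)
= (((-22.7)+22.7+(-8.1))/3, ((-12.1)+18.7+7.7)/3)
= (-2.7, 4.7667)

(-2.7, 4.7667)


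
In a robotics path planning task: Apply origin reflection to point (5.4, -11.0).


Reflection over origin: (x,y) -> (-x,-y)
(5.4, -11) -> (-5.4, 11)

(-5.4, 11)


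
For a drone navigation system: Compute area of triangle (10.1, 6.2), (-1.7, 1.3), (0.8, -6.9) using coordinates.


Area = |x_A(y_B-y_C) + x_B(y_C-y_A) + x_C(y_A-y_B)|/2
= |82.82 + 22.27 + 3.92|/2
= 109.01/2 = 54.505

54.505


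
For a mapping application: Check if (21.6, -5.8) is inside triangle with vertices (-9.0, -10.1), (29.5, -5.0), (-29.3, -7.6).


Cross products: AB x AP = 9.49, BC x BP = 26.5, CA x CP = 163.79
All same sign? yes

Yes, inside


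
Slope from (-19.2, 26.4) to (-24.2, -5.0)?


slope = (y2-y1)/(x2-x1) = ((-5)-26.4)/((-24.2)-(-19.2)) = (-31.4)/(-5) = 6.28

6.28


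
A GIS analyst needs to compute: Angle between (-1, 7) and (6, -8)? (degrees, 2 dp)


u.v = -62, |u| = sqrt(50) = 7.0711, |v| = sqrt(100) = 10
cos(theta) = u.v/(|u||v|) = -62/sqrt(5000) = -0.876812
theta = acos(-0.876812) = 151.26 degrees

151.26 degrees


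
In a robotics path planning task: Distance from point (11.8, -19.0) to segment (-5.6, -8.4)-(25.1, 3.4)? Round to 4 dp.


Project P onto AB: t = 0.3782 (clamped to [0,1])
Closest point on segment: (6.0104, -3.9374)
Distance: 16.137

16.137


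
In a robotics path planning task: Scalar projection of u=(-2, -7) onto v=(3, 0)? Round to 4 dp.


u.v = -6, |v| = sqrt(9) = 3
Scalar projection = u.v / |v| = -6 / sqrt(9) = -2

-2


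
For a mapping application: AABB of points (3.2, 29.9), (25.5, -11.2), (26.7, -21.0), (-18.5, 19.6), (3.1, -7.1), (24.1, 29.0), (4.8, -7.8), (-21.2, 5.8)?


x range: [-21.2, 26.7]
y range: [-21, 29.9]
Bounding box: (-21.2,-21) to (26.7,29.9)

(-21.2,-21) to (26.7,29.9)


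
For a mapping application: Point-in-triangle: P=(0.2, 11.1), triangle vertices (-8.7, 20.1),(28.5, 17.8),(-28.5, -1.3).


Cross products: AB x AP = -314.33, BC x BP = -158.63, CA x CP = -368.66
All same sign? yes

Yes, inside


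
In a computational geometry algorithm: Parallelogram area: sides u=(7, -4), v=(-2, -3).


|u x v| = |7*(-3) - (-4)*(-2)|
= |(-21) - 8| = 29

29


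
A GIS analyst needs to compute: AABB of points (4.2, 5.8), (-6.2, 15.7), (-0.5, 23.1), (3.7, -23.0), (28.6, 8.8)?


x range: [-6.2, 28.6]
y range: [-23, 23.1]
Bounding box: (-6.2,-23) to (28.6,23.1)

(-6.2,-23) to (28.6,23.1)


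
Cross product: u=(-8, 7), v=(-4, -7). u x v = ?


u x v = u_x*v_y - u_y*v_x = (-8)*(-7) - 7*(-4)
= 56 - (-28) = 84

84


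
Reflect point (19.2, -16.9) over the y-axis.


Reflection over y-axis: (x,y) -> (-x,y)
(19.2, -16.9) -> (-19.2, -16.9)

(-19.2, -16.9)


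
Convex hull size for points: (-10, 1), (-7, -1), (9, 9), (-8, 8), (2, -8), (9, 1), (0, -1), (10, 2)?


Convex hull vertices (CCW): (-10, 1), (2, -8), (10, 2), (9, 9), (-8, 8)
Count = 5

5


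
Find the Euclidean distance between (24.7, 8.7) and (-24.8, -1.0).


dx=-49.5, dy=-9.7
d^2 = (-49.5)^2 + (-9.7)^2 = 2544.34
d = sqrt(2544.34) = 50.4415

50.4415


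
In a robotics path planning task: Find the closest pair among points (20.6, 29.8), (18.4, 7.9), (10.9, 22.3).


d(P0,P1) = 22.0102, d(P0,P2) = 12.2613, d(P1,P2) = 16.2361
Closest: P0 and P2

Closest pair: (20.6, 29.8) and (10.9, 22.3), distance = 12.2613


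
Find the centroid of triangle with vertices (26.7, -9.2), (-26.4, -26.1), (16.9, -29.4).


Centroid = ((x_A+x_B+x_C)/3, (y_A+y_B+y_C)/3)
= ((26.7+(-26.4)+16.9)/3, ((-9.2)+(-26.1)+(-29.4))/3)
= (5.7333, -21.5667)

(5.7333, -21.5667)


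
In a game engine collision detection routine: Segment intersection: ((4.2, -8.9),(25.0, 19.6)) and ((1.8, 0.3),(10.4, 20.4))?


Cross products: d1=-127.36, d2=-300.34, d3=259.76, d4=432.74
d1*d2 < 0 and d3*d4 < 0? no

No, they don't intersect


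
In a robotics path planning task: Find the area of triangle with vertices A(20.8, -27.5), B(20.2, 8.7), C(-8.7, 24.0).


Area = |x_A(y_B-y_C) + x_B(y_C-y_A) + x_C(y_A-y_B)|/2
= |(-318.24) + 1040.3 + 314.94|/2
= 1037/2 = 518.5

518.5


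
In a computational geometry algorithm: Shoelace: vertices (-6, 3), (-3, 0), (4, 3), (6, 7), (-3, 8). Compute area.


Shoelace sum: ((-6)*0 - (-3)*3) + ((-3)*3 - 4*0) + (4*7 - 6*3) + (6*8 - (-3)*7) + ((-3)*3 - (-6)*8)
= 118
Area = |118|/2 = 59

59


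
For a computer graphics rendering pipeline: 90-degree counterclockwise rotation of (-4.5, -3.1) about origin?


90° CCW: (x,y) -> (-y, x)
(-4.5,-3.1) -> (3.1, -4.5)

(3.1, -4.5)


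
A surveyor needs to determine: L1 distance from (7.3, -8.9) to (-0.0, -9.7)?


|7.3-0| + |(-8.9)-(-9.7)| = 7.3 + 0.8 = 8.1

8.1


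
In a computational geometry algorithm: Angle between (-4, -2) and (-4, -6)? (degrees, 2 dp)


u.v = 28, |u| = sqrt(20) = 4.4721, |v| = sqrt(52) = 7.2111
cos(theta) = u.v/(|u||v|) = 28/sqrt(1040) = 0.868243
theta = acos(0.868243) = 29.74 degrees

29.74 degrees


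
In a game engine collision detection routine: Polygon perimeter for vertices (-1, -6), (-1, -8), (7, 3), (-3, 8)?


Sides: (-1, -6)->(-1, -8): sqrt(4) = 2, (-1, -8)->(7, 3): sqrt(185) = 13.601471, (7, 3)->(-3, 8): sqrt(125) = 11.18034, (-3, 8)->(-1, -6): sqrt(200) = 14.142136
Sum = 40.923947
Perimeter = 40.9239

40.9239


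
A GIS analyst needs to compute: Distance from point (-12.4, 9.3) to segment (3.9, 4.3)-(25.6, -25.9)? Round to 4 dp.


Project P onto AB: t = 0 (clamped to [0,1])
Closest point on segment: (3.9, 4.3)
Distance: 17.0496

17.0496


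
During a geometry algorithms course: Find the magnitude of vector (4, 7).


|u| = sqrt(4^2 + 7^2) = sqrt(65) = 8.0623

8.0623


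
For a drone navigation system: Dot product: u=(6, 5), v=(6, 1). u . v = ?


u . v = u_x*v_x + u_y*v_y = 6*6 + 5*1
= 36 + 5 = 41

41


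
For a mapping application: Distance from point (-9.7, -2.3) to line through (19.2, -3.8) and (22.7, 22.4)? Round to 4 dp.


|cross product| = 762.43
|line direction| = sqrt(698.69) = 26.4327
Distance = 762.43/sqrt(698.69) = 28.8441

28.8441


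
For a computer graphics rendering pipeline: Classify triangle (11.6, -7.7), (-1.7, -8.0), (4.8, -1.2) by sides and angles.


Side lengths squared: AB^2=176.98, BC^2=88.49, CA^2=88.49
Sorted: [88.49, 88.49, 176.98]
By sides: Isosceles, By angles: Right

Isosceles, Right


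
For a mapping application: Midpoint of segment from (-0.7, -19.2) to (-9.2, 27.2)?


M = (((-0.7)+(-9.2))/2, ((-19.2)+27.2)/2)
= (-4.95, 4)

(-4.95, 4)


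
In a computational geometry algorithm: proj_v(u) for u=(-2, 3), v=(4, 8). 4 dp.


u.v = 16, |v| = sqrt(80) = 8.9443
Scalar projection = u.v / |v| = 16 / sqrt(80) = 1.7889

1.7889


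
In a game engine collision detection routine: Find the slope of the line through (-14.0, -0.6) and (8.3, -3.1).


slope = (y2-y1)/(x2-x1) = ((-3.1)-(-0.6))/(8.3-(-14)) = (-2.5)/22.3 = -0.1121

-0.1121


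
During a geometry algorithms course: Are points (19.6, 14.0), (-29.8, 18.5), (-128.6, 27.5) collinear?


Cross product: ((-29.8)-19.6)*(27.5-14) - (18.5-14)*((-128.6)-19.6)
= 0

Yes, collinear


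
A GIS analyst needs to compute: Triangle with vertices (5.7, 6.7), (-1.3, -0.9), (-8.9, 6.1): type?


Side lengths squared: AB^2=106.76, BC^2=106.76, CA^2=213.52
Sorted: [106.76, 106.76, 213.52]
By sides: Isosceles, By angles: Right

Isosceles, Right


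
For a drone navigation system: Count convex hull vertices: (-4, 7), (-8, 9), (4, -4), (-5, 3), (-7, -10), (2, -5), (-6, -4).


Convex hull vertices (CCW): (-8, 9), (-7, -10), (4, -4), (-4, 7)
Count = 4

4


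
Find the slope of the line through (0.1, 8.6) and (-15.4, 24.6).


slope = (y2-y1)/(x2-x1) = (24.6-8.6)/((-15.4)-0.1) = 16/(-15.5) = -1.0323

-1.0323


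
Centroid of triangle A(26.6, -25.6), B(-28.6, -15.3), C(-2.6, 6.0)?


Centroid = ((x_A+x_B+x_C)/3, (y_A+y_B+y_C)/3)
= ((26.6+(-28.6)+(-2.6))/3, ((-25.6)+(-15.3)+6)/3)
= (-1.5333, -11.6333)

(-1.5333, -11.6333)


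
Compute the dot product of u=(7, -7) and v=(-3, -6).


u . v = u_x*v_x + u_y*v_y = 7*(-3) + (-7)*(-6)
= (-21) + 42 = 21

21


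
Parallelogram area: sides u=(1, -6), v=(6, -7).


|u x v| = |1*(-7) - (-6)*6|
= |(-7) - (-36)| = 29

29


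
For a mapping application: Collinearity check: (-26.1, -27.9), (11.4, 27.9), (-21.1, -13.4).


Cross product: (11.4-(-26.1))*((-13.4)-(-27.9)) - (27.9-(-27.9))*((-21.1)-(-26.1))
= 264.75

No, not collinear


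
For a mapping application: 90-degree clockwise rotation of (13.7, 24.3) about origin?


90° CW: (x,y) -> (y, -x)
(13.7,24.3) -> (24.3, -13.7)

(24.3, -13.7)


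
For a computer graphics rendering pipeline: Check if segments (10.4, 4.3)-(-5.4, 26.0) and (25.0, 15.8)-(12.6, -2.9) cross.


Cross products: d1=-130.42, d2=-694.96, d3=-498.52, d4=66.02
d1*d2 < 0 and d3*d4 < 0? no

No, they don't intersect


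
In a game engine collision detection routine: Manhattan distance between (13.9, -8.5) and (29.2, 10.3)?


|13.9-29.2| + |(-8.5)-10.3| = 15.3 + 18.8 = 34.1

34.1


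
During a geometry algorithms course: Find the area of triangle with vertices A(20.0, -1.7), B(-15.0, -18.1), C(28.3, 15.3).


Area = |x_A(y_B-y_C) + x_B(y_C-y_A) + x_C(y_A-y_B)|/2
= |(-668) + (-255) + 464.12|/2
= 458.88/2 = 229.44

229.44


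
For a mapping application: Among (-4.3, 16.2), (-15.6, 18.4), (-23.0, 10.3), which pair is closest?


d(P0,P1) = 11.5122, d(P0,P2) = 19.6087, d(P1,P2) = 10.9713
Closest: P1 and P2

Closest pair: (-15.6, 18.4) and (-23.0, 10.3), distance = 10.9713


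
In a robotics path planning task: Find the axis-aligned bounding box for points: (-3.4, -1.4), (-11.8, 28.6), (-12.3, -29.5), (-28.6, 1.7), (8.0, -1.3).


x range: [-28.6, 8]
y range: [-29.5, 28.6]
Bounding box: (-28.6,-29.5) to (8,28.6)

(-28.6,-29.5) to (8,28.6)


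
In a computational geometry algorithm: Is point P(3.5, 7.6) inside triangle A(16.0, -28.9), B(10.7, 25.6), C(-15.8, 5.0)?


Cross products: AB x AP = 487.8, BC x BP = 328.68, CA x CP = 736.95
All same sign? yes

Yes, inside


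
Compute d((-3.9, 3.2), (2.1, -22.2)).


dx=6, dy=-25.4
d^2 = 6^2 + (-25.4)^2 = 681.16
d = sqrt(681.16) = 26.099

26.099


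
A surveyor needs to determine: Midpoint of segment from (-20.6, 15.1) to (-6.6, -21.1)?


M = (((-20.6)+(-6.6))/2, (15.1+(-21.1))/2)
= (-13.6, -3)

(-13.6, -3)


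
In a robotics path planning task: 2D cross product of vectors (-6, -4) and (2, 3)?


u x v = u_x*v_y - u_y*v_x = (-6)*3 - (-4)*2
= (-18) - (-8) = -10

-10


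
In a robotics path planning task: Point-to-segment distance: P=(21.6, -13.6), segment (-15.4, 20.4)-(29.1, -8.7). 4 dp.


Project P onto AB: t = 0.9324 (clamped to [0,1])
Closest point on segment: (26.091, -6.7323)
Distance: 8.2057

8.2057


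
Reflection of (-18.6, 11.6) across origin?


Reflection over origin: (x,y) -> (-x,-y)
(-18.6, 11.6) -> (18.6, -11.6)

(18.6, -11.6)


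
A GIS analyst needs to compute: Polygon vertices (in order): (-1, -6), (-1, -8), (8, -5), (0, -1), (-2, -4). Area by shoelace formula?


Shoelace sum: ((-1)*(-8) - (-1)*(-6)) + ((-1)*(-5) - 8*(-8)) + (8*(-1) - 0*(-5)) + (0*(-4) - (-2)*(-1)) + ((-2)*(-6) - (-1)*(-4))
= 69
Area = |69|/2 = 34.5

34.5


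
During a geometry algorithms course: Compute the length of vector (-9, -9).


|u| = sqrt((-9)^2 + (-9)^2) = sqrt(162) = 12.7279

12.7279


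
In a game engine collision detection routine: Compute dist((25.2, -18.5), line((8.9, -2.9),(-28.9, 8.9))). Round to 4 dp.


|cross product| = 397.34
|line direction| = sqrt(1568.08) = 39.599
Distance = 397.34/sqrt(1568.08) = 10.0341

10.0341


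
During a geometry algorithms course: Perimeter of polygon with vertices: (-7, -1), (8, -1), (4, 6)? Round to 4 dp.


Sides: (-7, -1)->(8, -1): sqrt(225) = 15, (8, -1)->(4, 6): sqrt(65) = 8.062258, (4, 6)->(-7, -1): sqrt(170) = 13.038405
Sum = 36.100663
Perimeter = 36.1007

36.1007


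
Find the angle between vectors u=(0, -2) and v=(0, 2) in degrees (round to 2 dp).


u.v = -4, |u| = sqrt(4) = 2, |v| = sqrt(4) = 2
cos(theta) = u.v/(|u||v|) = -4/sqrt(16) = -1
theta = acos(-1) = 180 degrees

180 degrees


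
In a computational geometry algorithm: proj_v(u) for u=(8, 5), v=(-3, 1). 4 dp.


u.v = -19, |v| = sqrt(10) = 3.1623
Scalar projection = u.v / |v| = -19 / sqrt(10) = -6.0083

-6.0083


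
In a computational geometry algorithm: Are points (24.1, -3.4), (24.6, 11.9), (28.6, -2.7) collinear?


Cross product: (24.6-24.1)*((-2.7)-(-3.4)) - (11.9-(-3.4))*(28.6-24.1)
= -68.5

No, not collinear


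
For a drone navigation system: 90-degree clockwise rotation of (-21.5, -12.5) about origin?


90° CW: (x,y) -> (y, -x)
(-21.5,-12.5) -> (-12.5, 21.5)

(-12.5, 21.5)


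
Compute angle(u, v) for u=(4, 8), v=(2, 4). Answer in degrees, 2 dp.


u.v = 40, |u| = sqrt(80) = 8.9443, |v| = sqrt(20) = 4.4721
cos(theta) = u.v/(|u||v|) = 40/sqrt(1600) = 1
theta = acos(1) = 0 degrees

0 degrees


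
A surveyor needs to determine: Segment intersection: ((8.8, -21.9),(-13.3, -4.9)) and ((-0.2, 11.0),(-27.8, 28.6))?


Cross products: d1=749.64, d2=669.4, d3=-574.09, d4=-493.85
d1*d2 < 0 and d3*d4 < 0? no

No, they don't intersect


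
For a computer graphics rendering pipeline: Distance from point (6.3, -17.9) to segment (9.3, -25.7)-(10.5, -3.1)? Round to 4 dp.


Project P onto AB: t = 0.3371 (clamped to [0,1])
Closest point on segment: (9.7046, -18.0808)
Distance: 3.4094

3.4094


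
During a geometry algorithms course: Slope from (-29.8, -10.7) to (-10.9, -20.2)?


slope = (y2-y1)/(x2-x1) = ((-20.2)-(-10.7))/((-10.9)-(-29.8)) = (-9.5)/18.9 = -0.5026

-0.5026


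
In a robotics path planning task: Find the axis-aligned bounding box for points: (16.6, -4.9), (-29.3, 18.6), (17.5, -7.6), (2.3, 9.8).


x range: [-29.3, 17.5]
y range: [-7.6, 18.6]
Bounding box: (-29.3,-7.6) to (17.5,18.6)

(-29.3,-7.6) to (17.5,18.6)
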